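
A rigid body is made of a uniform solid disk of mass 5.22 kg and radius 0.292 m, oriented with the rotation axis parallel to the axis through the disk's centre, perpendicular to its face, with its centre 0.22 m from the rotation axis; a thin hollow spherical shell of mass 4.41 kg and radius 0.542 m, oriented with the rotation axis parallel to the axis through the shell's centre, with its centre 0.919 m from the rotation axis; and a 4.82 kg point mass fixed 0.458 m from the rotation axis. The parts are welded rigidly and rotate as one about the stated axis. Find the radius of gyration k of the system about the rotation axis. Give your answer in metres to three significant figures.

0.648

Solid disk: I_cm = (1/2)MR² = (1/2)(5.22)(0.292)² = 0.22254 kg·m²; centre at d = 0.22 m, so the parallel axis theorem gives I = 0.22254 + (5.22)(0.22)² = 0.47519 kg·m².
Spherical shell: I_cm = (2/3)MR² = (2/3)(4.41)(0.542)² = 0.86367 kg·m²; centre at d = 0.919 m, so the parallel axis theorem gives I = 0.86367 + (4.41)(0.919)² = 4.5882 kg·m².
Point mass: I_cm = 0; centre at d = 0.458 m, so the parallel axis theorem gives I = 0 + (4.82)(0.458)² = 1.0111 kg·m².
Total I = 6.0744 kg·m²; total mass M = 14.45 kg.
k = √(I/M) = √(6.0744/14.45) = 0.64836 m.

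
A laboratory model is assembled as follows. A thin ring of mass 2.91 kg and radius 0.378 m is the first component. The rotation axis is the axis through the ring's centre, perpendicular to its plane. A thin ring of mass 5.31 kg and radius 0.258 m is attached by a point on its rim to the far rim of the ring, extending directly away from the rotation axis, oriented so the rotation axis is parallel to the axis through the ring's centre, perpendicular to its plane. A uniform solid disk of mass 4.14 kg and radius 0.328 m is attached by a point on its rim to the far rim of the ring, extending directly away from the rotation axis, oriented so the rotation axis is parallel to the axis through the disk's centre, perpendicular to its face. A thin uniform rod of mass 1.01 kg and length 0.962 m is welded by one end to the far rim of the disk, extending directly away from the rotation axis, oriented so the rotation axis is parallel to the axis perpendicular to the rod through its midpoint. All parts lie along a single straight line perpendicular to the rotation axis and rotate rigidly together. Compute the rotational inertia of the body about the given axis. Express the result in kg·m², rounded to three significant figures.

13.6

Thin ring: I_cm = MR² = (2.91)(0.378)² = 0.41579 kg·m²; axis through the centre, so I = 0.41579 kg·m².
Thin ring: I_cm = MR² = (5.31)(0.258)² = 0.35345 kg·m²; centre at d = 0.378 + 0.258 = 0.636 m, so the parallel axis theorem gives I = 0.35345 + (5.31)(0.636)² = 2.5013 kg·m².
Solid disk: I_cm = (1/2)MR² = (1/2)(4.14)(0.328)² = 0.2227 kg·m²; centre at d = 0.378 + 0.258 + 0.258 + 0.328 = 1.222 m, so the parallel axis theorem gives I = 0.2227 + (4.14)(1.222)² = 6.4049 kg·m².
Thin rod: I_cm = (1/12)ML² = (1/12)(1.01)(0.962)² = 0.077892 kg·m²; centre at d = 0.378 + 0.258 + 0.258 + 0.328 + 0.328 + 0.481 = 2.031 m, so the parallel axis theorem gives I = 0.077892 + (1.01)(2.031)² = 4.2441 kg·m².
Total I = 0.41579 + 2.5013 + 6.4049 + 4.2441 = 13.566 kg·m².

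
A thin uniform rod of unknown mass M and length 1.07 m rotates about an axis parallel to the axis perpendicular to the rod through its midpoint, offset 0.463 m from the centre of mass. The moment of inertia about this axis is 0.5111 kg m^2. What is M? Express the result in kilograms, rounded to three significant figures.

I = I_cm + Md² = (1/12)ML² + Md² = M·[0.0833333·(1.07)² + (0.463)²] = M·0.30978.
So M = 0.5111 / 0.30978 = 1.6499 kg.

1.65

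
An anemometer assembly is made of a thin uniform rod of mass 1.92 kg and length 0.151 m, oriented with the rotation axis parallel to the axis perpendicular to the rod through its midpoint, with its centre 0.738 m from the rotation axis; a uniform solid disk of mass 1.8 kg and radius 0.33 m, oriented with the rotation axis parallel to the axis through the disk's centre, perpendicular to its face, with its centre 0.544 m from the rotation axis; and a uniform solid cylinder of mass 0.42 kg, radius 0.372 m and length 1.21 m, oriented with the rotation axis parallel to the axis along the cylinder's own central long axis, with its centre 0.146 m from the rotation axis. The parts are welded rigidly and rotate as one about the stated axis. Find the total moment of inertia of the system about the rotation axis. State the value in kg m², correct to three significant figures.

Thin rod: I_cm = (1/12)ML² = (1/12)(1.92)(0.151)² = 0.0036482 kg m²; centre at d = 0.738 m, so I = I_cm + Md² gives I = 0.0036482 + (1.92)(0.738)² = 1.0494 kg m².
Solid disk: I_cm = (1/2)MR² = (1/2)(1.8)(0.33)² = 0.09801 kg m²; centre at d = 0.544 m, so I = I_cm + Md² gives I = 0.09801 + (1.8)(0.544)² = 0.63069 kg m².
Solid cylinder: I_cm = (1/2)MR² = (1/2)(0.42)(0.372)² = 0.029061 kg m²; centre at d = 0.146 m, so I = I_cm + Md² gives I = 0.029061 + (0.42)(0.146)² = 0.038013 kg m².
Total I = 1.0494 + 0.63069 + 0.038013 = 1.7181 kg m².

1.72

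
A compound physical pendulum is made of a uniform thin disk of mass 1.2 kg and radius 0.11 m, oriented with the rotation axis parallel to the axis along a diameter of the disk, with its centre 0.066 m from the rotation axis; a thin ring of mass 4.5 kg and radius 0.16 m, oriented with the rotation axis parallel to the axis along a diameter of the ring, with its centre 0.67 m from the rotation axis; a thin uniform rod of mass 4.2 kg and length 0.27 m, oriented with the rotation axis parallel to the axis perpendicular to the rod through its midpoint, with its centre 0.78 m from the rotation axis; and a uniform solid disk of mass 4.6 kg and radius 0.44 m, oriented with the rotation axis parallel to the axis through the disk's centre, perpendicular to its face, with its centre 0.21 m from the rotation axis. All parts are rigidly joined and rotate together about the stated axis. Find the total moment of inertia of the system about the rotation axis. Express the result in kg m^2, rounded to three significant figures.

5.32

Thin disk: I_cm = (1/4)MR² = (1/4)(1.2)(0.11)² = 0.00363 kg m^2; centre at d = 0.066 m, so I = I_cm + Md² gives I = 0.00363 + (1.2)(0.066)² = 0.0088572 kg m^2.
Thin ring: I_cm = (1/2)MR² = (1/2)(4.5)(0.16)² = 0.0576 kg m^2; centre at d = 0.67 m, so I = I_cm + Md² gives I = 0.0576 + (4.5)(0.67)² = 2.0777 kg m^2.
Thin rod: I_cm = (1/12)ML² = (1/12)(4.2)(0.27)² = 0.025515 kg m^2; centre at d = 0.78 m, so I = I_cm + Md² gives I = 0.025515 + (4.2)(0.78)² = 2.5808 kg m^2.
Solid disk: I_cm = (1/2)MR² = (1/2)(4.6)(0.44)² = 0.44528 kg m^2; centre at d = 0.21 m, so I = I_cm + Md² gives I = 0.44528 + (4.6)(0.21)² = 0.64814 kg m^2.
Total I = 0.0088572 + 2.0777 + 2.5808 + 0.64814 = 5.3154 kg m^2.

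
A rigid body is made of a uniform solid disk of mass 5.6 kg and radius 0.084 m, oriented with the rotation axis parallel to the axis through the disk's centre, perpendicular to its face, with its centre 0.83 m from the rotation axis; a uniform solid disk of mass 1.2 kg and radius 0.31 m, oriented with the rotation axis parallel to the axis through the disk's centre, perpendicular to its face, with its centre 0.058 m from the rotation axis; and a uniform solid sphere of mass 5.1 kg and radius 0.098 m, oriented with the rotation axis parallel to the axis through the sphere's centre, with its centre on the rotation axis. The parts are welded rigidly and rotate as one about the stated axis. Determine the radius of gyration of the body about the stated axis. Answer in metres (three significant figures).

0.577

Solid disk: I_cm = (1/2)MR² = (1/2)(5.6)(0.084)² = 0.019757 kg m²; centre at d = 0.83 m, so the parallel axis theorem gives I = 0.019757 + (5.6)(0.83)² = 3.8776 kg m².
Solid disk: I_cm = (1/2)MR² = (1/2)(1.2)(0.31)² = 0.05766 kg m²; centre at d = 0.058 m, so the parallel axis theorem gives I = 0.05766 + (1.2)(0.058)² = 0.061697 kg m².
Solid sphere: I_cm = (2/5)MR² = (2/5)(5.1)(0.098)² = 0.019592 kg m²; axis through the centre, so I = 0.019592 kg m².
Total I = 3.9589 kg m²; total mass M = 11.9 kg.
k = √(I/M) = √(3.9589/11.9) = 0.57678 m.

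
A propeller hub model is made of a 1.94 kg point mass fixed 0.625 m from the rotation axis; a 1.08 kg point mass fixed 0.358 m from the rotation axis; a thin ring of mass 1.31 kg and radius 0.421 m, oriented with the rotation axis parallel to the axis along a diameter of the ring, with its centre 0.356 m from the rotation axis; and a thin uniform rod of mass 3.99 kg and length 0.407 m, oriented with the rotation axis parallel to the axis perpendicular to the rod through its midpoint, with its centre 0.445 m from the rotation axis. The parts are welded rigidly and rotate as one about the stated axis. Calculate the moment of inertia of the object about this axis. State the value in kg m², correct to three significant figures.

2.02

Point mass: I_cm = 0; centre at d = 0.625 m, so I = I_cm + Md² gives I = 0 + (1.94)(0.625)² = 0.75781 kg m².
Point mass: I_cm = 0; centre at d = 0.358 m, so I = I_cm + Md² gives I = 0 + (1.08)(0.358)² = 0.13842 kg m².
Thin ring: I_cm = (1/2)MR² = (1/2)(1.31)(0.421)² = 0.11609 kg m²; centre at d = 0.356 m, so I = I_cm + Md² gives I = 0.11609 + (1.31)(0.356)² = 0.28212 kg m².
Thin rod: I_cm = (1/12)ML² = (1/12)(3.99)(0.407)² = 0.055078 kg m²; centre at d = 0.445 m, so I = I_cm + Md² gives I = 0.055078 + (3.99)(0.445)² = 0.8452 kg m².
Total I = 0.75781 + 0.13842 + 0.28212 + 0.8452 = 2.0235 kg m².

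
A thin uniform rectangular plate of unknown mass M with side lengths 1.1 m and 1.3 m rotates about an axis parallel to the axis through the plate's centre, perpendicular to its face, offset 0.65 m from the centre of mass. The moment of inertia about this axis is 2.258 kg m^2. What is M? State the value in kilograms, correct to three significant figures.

3.40

I = I_cm + Md² = (1/12)M(a²+b²) + Md² = M·[0.0833333·[(1.1)² + (1.3)²] + (0.65)²] = M·0.66417.
So M = 2.258 / 0.66417 = 3.3997 kg.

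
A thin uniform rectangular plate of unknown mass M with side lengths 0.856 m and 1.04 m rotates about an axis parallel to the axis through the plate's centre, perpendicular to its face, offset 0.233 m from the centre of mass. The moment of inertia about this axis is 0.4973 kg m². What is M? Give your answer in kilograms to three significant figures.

2.42

I = I_cm + Md² = (1/12)M(a²+b²) + Md² = M·[0.0833333·[(0.856)² + (1.04)²] + (0.233)²] = M·0.20548.
So M = 0.4973 / 0.20548 = 2.4201 kg.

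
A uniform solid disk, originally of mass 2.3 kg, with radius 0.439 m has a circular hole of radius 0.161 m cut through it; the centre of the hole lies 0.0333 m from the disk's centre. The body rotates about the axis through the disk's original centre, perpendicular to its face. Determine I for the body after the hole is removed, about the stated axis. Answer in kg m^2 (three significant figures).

0.217

Unpierced body about its centre: I₀ = (1/2)MR² = (1/2)(2.3)(0.439)² = 0.22163 kg m^2.
The removed disk has mass m = M·(r/R)² = (2.3)(0.161/0.439)² = 0.30935 kg (same uniform areal density).
Its moment of inertia about the rotation axis (parallel-axis theorem): I_hole = (1/2)mr² + md² = (1/2)(0.30935)(0.161)² + (0.30935)(0.0333)² = 0.0043524 kg m^2.
Treating the hole as negative mass, I = I₀ − I_hole = 0.22163 − 0.0043524 = 0.21728 kg m^2.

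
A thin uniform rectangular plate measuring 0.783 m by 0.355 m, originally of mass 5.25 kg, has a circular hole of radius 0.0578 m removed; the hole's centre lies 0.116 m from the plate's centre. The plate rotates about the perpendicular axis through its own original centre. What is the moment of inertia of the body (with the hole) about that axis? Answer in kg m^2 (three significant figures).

0.320

Unpierced body about its centre: I₀ = (1/12)M(a²+b²) = (1/12)(5.25)[(0.783)² + (0.355)²] = 0.32336 kg m^2.
The removed disk has mass m = M·πr²/(ab) = (5.25)·π(0.0578)²/(0.783·0.355) = 0.19823 kg (same uniform areal density).
Its moment of inertia about the rotation axis (parallel-axis theorem): I_hole = (1/2)mr² + md² = (1/2)(0.19823)(0.0578)² + (0.19823)(0.116)² = 0.0029985 kg m^2.
Treating the hole as negative mass, I = I₀ − I_hole = 0.32336 − 0.0029985 = 0.32036 kg m^2.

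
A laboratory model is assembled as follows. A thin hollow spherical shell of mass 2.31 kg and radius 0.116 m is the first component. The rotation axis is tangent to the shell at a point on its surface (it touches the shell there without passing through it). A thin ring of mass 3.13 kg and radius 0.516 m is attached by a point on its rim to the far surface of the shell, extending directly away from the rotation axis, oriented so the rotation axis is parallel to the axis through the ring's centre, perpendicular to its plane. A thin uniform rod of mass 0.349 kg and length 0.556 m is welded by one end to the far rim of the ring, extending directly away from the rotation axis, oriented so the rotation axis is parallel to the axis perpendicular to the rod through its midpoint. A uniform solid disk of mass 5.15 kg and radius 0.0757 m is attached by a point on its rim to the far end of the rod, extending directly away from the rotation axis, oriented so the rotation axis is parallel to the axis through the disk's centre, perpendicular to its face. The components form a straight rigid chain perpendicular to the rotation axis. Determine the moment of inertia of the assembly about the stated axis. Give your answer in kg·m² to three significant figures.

22.0

Spherical shell: I_cm = (2/3)MR² = (2/3)(2.31)(0.116)² = 0.020722 kg·m²; centre at d = 0.116 m, so the parallel axis theorem gives I = 0.020722 + (2.31)(0.116)² = 0.051806 kg·m².
Thin ring: I_cm = MR² = (3.13)(0.516)² = 0.83338 kg·m²; centre at d = 0.116 + 0.116 + 0.516 = 0.748 m, so the parallel axis theorem gives I = 0.83338 + (3.13)(0.748)² = 2.5846 kg·m².
Thin rod: I_cm = (1/12)ML² = (1/12)(0.349)(0.556)² = 0.0089907 kg·m²; centre at d = 0.116 + 0.116 + 0.516 + 0.516 + 0.278 = 1.542 m, so the parallel axis theorem gives I = 0.0089907 + (0.349)(1.542)² = 0.83883 kg·m².
Solid disk: I_cm = (1/2)MR² = (1/2)(5.15)(0.0757)² = 0.014756 kg·m²; centre at d = 0.116 + 0.116 + 0.516 + 0.516 + 0.278 + 0.278 + 0.0757 = 1.8957 m, so the parallel axis theorem gives I = 0.014756 + (5.15)(1.8957)² = 18.522 kg·m².
Total I = 0.051806 + 2.5846 + 0.83883 + 18.522 = 21.997 kg·m².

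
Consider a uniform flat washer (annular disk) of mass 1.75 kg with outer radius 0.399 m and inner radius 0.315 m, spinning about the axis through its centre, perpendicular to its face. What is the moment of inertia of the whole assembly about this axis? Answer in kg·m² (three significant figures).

I_cm = (1/2)M(R²+r²) = (1/2)(1.75)[(0.399)² + (0.315)²] = 0.22612 kg·m²; axis through the centre, so I = 0.22612 kg·m².

0.226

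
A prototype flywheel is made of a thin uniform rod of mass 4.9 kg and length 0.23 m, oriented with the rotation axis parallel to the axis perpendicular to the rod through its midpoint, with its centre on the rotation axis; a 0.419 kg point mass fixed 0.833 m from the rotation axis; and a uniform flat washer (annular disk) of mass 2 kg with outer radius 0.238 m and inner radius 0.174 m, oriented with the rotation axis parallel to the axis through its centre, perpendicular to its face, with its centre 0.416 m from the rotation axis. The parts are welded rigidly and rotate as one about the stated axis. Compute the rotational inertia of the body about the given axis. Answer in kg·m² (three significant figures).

Thin rod: I_cm = (1/12)ML² = (1/12)(4.9)(0.23)² = 0.021601 kg·m²; axis through the centre, so I = 0.021601 kg·m².
Point mass: I_cm = 0; centre at d = 0.833 m, so I = I_cm + Md² gives I = 0 + (0.419)(0.833)² = 0.29074 kg·m².
Annular disk: I_cm = (1/2)M(R²+r²) = (1/2)(2)[(0.238)² + (0.174)²] = 0.08692 kg·m²; centre at d = 0.416 m, so I = I_cm + Md² gives I = 0.08692 + (2)(0.416)² = 0.43303 kg·m².
Total I = 0.021601 + 0.29074 + 0.43303 = 0.74537 kg·m².

0.745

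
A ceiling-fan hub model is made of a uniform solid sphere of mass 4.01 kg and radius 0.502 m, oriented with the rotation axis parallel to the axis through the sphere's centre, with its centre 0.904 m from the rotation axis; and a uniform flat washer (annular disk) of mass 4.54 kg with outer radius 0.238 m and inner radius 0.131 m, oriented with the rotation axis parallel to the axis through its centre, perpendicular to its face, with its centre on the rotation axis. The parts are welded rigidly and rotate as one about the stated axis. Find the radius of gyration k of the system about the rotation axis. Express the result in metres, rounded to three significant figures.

Solid sphere: I_cm = (2/5)MR² = (2/5)(4.01)(0.502)² = 0.40421 kg·m²; centre at d = 0.904 m, so I = I_cm + Md² gives I = 0.40421 + (4.01)(0.904)² = 3.6813 kg·m².
Annular disk: I_cm = (1/2)M(R²+r²) = (1/2)(4.54)[(0.238)² + (0.131)²] = 0.16754 kg·m²; axis through the centre, so I = 0.16754 kg·m².
Total I = 3.8488 kg·m²; total mass M = 8.55 kg.
k = √(I/M) = √(3.8488/8.55) = 0.67093 m.

0.671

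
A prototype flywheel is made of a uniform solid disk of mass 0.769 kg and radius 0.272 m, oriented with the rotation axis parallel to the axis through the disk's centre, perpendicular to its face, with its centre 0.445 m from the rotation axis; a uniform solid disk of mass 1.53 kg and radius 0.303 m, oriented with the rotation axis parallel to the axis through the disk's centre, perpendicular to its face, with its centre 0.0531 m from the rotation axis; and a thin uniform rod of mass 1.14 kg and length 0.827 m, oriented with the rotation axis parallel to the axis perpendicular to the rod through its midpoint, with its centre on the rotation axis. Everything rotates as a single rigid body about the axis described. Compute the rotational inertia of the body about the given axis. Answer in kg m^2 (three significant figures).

Solid disk: I_cm = (1/2)MR² = (1/2)(0.769)(0.272)² = 0.028447 kg m^2; centre at d = 0.445 m, so I = I_cm + Md² gives I = 0.028447 + (0.769)(0.445)² = 0.18073 kg m^2.
Solid disk: I_cm = (1/2)MR² = (1/2)(1.53)(0.303)² = 0.070234 kg m^2; centre at d = 0.0531 m, so I = I_cm + Md² gives I = 0.070234 + (1.53)(0.0531)² = 0.074548 kg m^2.
Thin rod: I_cm = (1/12)ML² = (1/12)(1.14)(0.827)² = 0.064973 kg m^2; axis through the centre, so I = 0.064973 kg m^2.
Total I = 0.18073 + 0.074548 + 0.064973 = 0.32025 kg m^2.

0.320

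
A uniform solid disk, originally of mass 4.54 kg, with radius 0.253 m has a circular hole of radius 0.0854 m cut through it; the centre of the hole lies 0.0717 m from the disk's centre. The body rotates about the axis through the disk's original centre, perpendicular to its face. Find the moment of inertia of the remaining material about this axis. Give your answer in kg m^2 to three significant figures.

Unpierced body about its centre: I₀ = (1/2)MR² = (1/2)(4.54)(0.253)² = 0.1453 kg m^2.
The removed disk has mass m = M·(r/R)² = (4.54)(0.0854/0.253)² = 0.51729 kg (same uniform areal density).
Its moment of inertia about the rotation axis (parallel-axis theorem): I_hole = (1/2)mr² + md² = (1/2)(0.51729)(0.0854)² + (0.51729)(0.0717)² = 0.0045456 kg m^2.
Treating the hole as negative mass, I = I₀ − I_hole = 0.1453 − 0.0045456 = 0.14075 kg m^2.

0.141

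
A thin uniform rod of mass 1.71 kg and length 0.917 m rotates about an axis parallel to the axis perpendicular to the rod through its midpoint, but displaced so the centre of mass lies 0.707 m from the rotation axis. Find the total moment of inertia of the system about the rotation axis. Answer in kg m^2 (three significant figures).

0.975

I_cm = (1/12)ML² = (1/12)(1.71)(0.917)² = 0.11983 kg m^2; centre at d = 0.707 m, so I = I_cm + Md² gives I = 0.11983 + (1.71)(0.707)² = 0.97457 kg m^2.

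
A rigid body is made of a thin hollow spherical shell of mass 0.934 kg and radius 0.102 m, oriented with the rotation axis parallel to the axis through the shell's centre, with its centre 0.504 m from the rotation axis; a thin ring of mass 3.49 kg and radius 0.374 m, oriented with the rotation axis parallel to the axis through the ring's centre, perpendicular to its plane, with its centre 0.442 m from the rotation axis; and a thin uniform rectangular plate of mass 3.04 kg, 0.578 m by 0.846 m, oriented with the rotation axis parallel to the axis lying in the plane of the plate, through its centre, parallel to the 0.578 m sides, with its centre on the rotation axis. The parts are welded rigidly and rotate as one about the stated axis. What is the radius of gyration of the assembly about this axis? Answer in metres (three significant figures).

Spherical shell: I_cm = (2/3)MR² = (2/3)(0.934)(0.102)² = 0.0064782 kg m^2; centre at d = 0.504 m, so the parallel axis theorem gives I = 0.0064782 + (0.934)(0.504)² = 0.24373 kg m^2.
Thin ring: I_cm = MR² = (3.49)(0.374)² = 0.48817 kg m^2; centre at d = 0.442 m, so the parallel axis theorem gives I = 0.48817 + (3.49)(0.442)² = 1.17 kg m^2.
Rectangular plate: I_cm = (1/12)Mb² = (1/12)(3.04)(0.846)² = 0.18131 kg m^2; axis through the centre, so I = 0.18131 kg m^2.
Total I = 1.595 kg m^2; total mass M = 7.464 kg.
k = √(I/M) = √(1.595/7.464) = 0.46227 m.

0.462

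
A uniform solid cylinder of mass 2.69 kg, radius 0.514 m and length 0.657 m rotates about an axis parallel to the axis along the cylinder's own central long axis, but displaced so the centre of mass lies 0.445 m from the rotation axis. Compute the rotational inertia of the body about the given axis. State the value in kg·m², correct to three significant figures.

I_cm = (1/2)MR² = (1/2)(2.69)(0.514)² = 0.35534 kg·m²; centre at d = 0.445 m, so the parallel axis theorem gives I = 0.35534 + (2.69)(0.445)² = 0.88803 kg·m².

0.888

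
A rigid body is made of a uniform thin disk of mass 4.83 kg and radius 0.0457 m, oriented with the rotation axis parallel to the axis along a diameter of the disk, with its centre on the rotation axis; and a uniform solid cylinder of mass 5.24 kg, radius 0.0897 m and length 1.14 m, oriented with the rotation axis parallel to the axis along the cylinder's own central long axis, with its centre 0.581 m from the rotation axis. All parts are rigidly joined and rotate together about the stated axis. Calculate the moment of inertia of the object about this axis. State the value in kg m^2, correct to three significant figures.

1.79

Thin disk: I_cm = (1/4)MR² = (1/4)(4.83)(0.0457)² = 0.0025219 kg m^2; axis through the centre, so I = 0.0025219 kg m^2.
Solid cylinder: I_cm = (1/2)MR² = (1/2)(5.24)(0.0897)² = 0.021081 kg m^2; centre at d = 0.581 m, so I = I_cm + Md² gives I = 0.021081 + (5.24)(0.581)² = 1.7899 kg m^2.
Total I = 0.0025219 + 1.7899 = 1.7924 kg m^2.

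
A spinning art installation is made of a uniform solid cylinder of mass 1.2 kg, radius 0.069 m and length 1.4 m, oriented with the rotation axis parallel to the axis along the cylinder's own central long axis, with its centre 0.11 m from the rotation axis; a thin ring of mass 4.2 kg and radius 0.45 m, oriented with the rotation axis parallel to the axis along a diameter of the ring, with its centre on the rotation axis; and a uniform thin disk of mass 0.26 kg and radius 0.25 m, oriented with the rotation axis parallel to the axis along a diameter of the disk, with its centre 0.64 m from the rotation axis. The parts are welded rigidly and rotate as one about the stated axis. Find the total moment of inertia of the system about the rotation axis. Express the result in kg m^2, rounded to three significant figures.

0.553

Solid cylinder: I_cm = (1/2)MR² = (1/2)(1.2)(0.069)² = 0.0028566 kg m^2; centre at d = 0.11 m, so I = I_cm + Md² gives I = 0.0028566 + (1.2)(0.11)² = 0.017377 kg m^2.
Thin ring: I_cm = (1/2)MR² = (1/2)(4.2)(0.45)² = 0.42525 kg m^2; axis through the centre, so I = 0.42525 kg m^2.
Thin disk: I_cm = (1/4)MR² = (1/4)(0.26)(0.25)² = 0.0040625 kg m^2; centre at d = 0.64 m, so I = I_cm + Md² gives I = 0.0040625 + (0.26)(0.64)² = 0.11056 kg m^2.
Total I = 0.017377 + 0.42525 + 0.11056 = 0.55319 kg m^2.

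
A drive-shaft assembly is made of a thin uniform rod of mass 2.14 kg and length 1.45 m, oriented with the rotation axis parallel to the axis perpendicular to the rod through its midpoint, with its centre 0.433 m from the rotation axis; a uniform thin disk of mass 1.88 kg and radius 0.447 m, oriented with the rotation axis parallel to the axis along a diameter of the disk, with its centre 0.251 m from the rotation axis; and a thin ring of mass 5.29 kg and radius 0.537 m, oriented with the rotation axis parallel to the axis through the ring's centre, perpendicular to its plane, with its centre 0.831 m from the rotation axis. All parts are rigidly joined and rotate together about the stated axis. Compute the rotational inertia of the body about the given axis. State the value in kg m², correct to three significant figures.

6.17

Thin rod: I_cm = (1/12)ML² = (1/12)(2.14)(1.45)² = 0.37495 kg m²; centre at d = 0.433 m, so I = I_cm + Md² gives I = 0.37495 + (2.14)(0.433)² = 0.77617 kg m².
Thin disk: I_cm = (1/4)MR² = (1/4)(1.88)(0.447)² = 0.09391 kg m²; centre at d = 0.251 m, so I = I_cm + Md² gives I = 0.09391 + (1.88)(0.251)² = 0.21235 kg m².
Thin ring: I_cm = MR² = (5.29)(0.537)² = 1.5255 kg m²; centre at d = 0.831 m, so I = I_cm + Md² gives I = 1.5255 + (5.29)(0.831)² = 5.1785 kg m².
Total I = 0.77617 + 0.21235 + 5.1785 = 6.1671 kg m².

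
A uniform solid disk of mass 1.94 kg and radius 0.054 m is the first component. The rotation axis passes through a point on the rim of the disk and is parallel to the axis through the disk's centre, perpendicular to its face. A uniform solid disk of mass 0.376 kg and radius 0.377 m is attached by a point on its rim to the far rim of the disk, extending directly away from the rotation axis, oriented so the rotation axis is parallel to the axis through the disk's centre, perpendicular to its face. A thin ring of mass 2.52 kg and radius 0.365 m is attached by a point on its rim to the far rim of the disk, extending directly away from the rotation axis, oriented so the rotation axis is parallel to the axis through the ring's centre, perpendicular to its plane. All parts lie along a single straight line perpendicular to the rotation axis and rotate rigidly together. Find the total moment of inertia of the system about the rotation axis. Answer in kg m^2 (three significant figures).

4.25

Solid disk: I_cm = (1/2)MR² = (1/2)(1.94)(0.054)² = 0.0028285 kg m^2; centre at d = 0.054 m, so I = I_cm + Md² gives I = 0.0028285 + (1.94)(0.054)² = 0.0084856 kg m^2.
Solid disk: I_cm = (1/2)MR² = (1/2)(0.376)(0.377)² = 0.02672 kg m^2; centre at d = 0.054 + 0.054 + 0.377 = 0.485 m, so I = I_cm + Md² gives I = 0.02672 + (0.376)(0.485)² = 0.11516 kg m^2.
Thin ring: I_cm = MR² = (2.52)(0.365)² = 0.33573 kg m^2; centre at d = 0.054 + 0.054 + 0.377 + 0.377 + 0.365 = 1.227 m, so I = I_cm + Md² gives I = 0.33573 + (2.52)(1.227)² = 4.1297 kg m^2.
Total I = 0.0084856 + 0.11516 + 4.1297 = 4.2533 kg m^2.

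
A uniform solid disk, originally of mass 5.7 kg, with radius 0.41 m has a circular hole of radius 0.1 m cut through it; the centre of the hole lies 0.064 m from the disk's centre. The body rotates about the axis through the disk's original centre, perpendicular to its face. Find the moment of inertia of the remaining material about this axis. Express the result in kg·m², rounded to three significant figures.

0.476

Unpierced body about its centre: I₀ = (1/2)MR² = (1/2)(5.7)(0.41)² = 0.47908 kg·m².
The removed disk has mass m = M·(r/R)² = (5.7)(0.1/0.41)² = 0.33908 kg (same uniform areal density).
Its moment of inertia about the rotation axis (parallel-axis theorem): I_hole = (1/2)mr² + md² = (1/2)(0.33908)(0.1)² + (0.33908)(0.064)² = 0.0030843 kg·m².
Treating the hole as negative mass, I = I₀ − I_hole = 0.47908 − 0.0030843 = 0.476 kg·m².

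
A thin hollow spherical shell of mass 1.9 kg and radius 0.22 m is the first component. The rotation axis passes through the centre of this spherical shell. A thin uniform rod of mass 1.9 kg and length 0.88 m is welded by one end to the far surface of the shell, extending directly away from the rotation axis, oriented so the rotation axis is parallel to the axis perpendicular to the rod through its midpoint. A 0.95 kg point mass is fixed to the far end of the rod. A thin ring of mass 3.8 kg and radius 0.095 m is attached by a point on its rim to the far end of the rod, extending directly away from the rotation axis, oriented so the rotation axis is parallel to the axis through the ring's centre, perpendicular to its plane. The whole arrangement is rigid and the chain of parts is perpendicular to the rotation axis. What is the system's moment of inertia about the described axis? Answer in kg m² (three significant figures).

7.62

Spherical shell: I_cm = (2/3)MR² = (2/3)(1.9)(0.22)² = 0.061307 kg m²; axis through the centre, so I = 0.061307 kg m².
Thin rod: I_cm = (1/12)ML² = (1/12)(1.9)(0.88)² = 0.12261 kg m²; centre at d = 0.22 + 0.44 = 0.66 m, so I = I_cm + Md² gives I = 0.12261 + (1.9)(0.66)² = 0.95025 kg m².
Point mass: I_cm = 0; centre at d = 0.22 + 0.44 + 0.44 = 1.1 m, so I = I_cm + Md² gives I = 0 + (0.95)(1.1)² = 1.1495 kg m².
Thin ring: I_cm = MR² = (3.8)(0.095)² = 0.034295 kg m²; centre at d = 0.22 + 0.44 + 0.44 + 0.095 = 1.195 m, so I = I_cm + Md² gives I = 0.034295 + (3.8)(1.195)² = 5.4608 kg m².
Total I = 0.061307 + 0.95025 + 1.1495 + 5.4608 = 7.6219 kg m².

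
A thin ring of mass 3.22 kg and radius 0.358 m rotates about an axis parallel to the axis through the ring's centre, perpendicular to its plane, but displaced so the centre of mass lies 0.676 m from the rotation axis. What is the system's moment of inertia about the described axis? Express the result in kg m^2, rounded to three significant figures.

1.88

I_cm = MR² = (3.22)(0.358)² = 0.41269 kg m^2; centre at d = 0.676 m, so I = I_cm + Md² gives I = 0.41269 + (3.22)(0.676)² = 1.8842 kg m^2.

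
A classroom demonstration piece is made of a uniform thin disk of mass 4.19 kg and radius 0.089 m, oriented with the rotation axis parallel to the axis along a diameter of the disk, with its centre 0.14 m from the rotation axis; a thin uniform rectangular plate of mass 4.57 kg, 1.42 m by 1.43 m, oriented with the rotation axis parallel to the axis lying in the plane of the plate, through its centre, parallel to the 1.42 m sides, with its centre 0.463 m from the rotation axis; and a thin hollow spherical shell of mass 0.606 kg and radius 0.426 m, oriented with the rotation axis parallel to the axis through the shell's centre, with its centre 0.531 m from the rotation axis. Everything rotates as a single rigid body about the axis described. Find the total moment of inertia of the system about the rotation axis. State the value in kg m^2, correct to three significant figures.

Thin disk: I_cm = (1/4)MR² = (1/4)(4.19)(0.089)² = 0.0082972 kg m^2; centre at d = 0.14 m, so I = I_cm + Md² gives I = 0.0082972 + (4.19)(0.14)² = 0.090421 kg m^2.
Rectangular plate: I_cm = (1/12)Mb² = (1/12)(4.57)(1.43)² = 0.77877 kg m^2; centre at d = 0.463 m, so I = I_cm + Md² gives I = 0.77877 + (4.57)(0.463)² = 1.7584 kg m^2.
Spherical shell: I_cm = (2/3)MR² = (2/3)(0.606)(0.426)² = 0.073316 kg m^2; centre at d = 0.531 m, so I = I_cm + Md² gives I = 0.073316 + (0.606)(0.531)² = 0.24418 kg m^2.
Total I = 0.090421 + 1.7584 + 0.24418 = 2.093 kg m^2.

2.09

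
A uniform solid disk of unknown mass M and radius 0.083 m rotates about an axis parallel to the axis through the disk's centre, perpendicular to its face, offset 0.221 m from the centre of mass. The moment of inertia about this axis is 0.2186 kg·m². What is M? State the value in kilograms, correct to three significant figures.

I = I_cm + Md² = (1/2)MR² + Md² = M·[0.5·(0.083)² + (0.221)²] = M·0.052286.
So M = 0.2186 / 0.052286 = 4.1809 kg.

4.18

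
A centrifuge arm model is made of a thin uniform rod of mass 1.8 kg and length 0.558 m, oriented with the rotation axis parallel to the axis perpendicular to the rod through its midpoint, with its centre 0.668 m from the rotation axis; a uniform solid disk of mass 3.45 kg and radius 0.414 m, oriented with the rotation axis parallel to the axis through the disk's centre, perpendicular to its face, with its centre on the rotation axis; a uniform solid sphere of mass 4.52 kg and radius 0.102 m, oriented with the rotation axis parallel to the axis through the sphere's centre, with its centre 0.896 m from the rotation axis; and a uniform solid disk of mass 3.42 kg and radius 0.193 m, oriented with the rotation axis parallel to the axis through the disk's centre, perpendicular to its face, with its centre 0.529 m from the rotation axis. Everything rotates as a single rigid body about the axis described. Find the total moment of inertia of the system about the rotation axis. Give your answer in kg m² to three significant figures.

5.81

Thin rod: I_cm = (1/12)ML² = (1/12)(1.8)(0.558)² = 0.046705 kg m²; centre at d = 0.668 m, so I = I_cm + Md² gives I = 0.046705 + (1.8)(0.668)² = 0.84991 kg m².
Solid disk: I_cm = (1/2)MR² = (1/2)(3.45)(0.414)² = 0.29566 kg m²; axis through the centre, so I = 0.29566 kg m².
Solid sphere: I_cm = (2/5)MR² = (2/5)(4.52)(0.102)² = 0.01881 kg m²; centre at d = 0.896 m, so I = I_cm + Md² gives I = 0.01881 + (4.52)(0.896)² = 3.6475 kg m².
Solid disk: I_cm = (1/2)MR² = (1/2)(3.42)(0.193)² = 0.063696 kg m²; centre at d = 0.529 m, so I = I_cm + Md² gives I = 0.063696 + (3.42)(0.529)² = 1.0208 kg m².
Total I = 0.84991 + 0.29566 + 3.6475 + 1.0208 = 5.8139 kg m².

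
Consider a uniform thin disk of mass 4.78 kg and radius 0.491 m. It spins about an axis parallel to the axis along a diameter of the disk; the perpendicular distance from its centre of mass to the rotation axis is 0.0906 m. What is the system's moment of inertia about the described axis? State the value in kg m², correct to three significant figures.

0.327

I_cm = (1/4)MR² = (1/4)(4.78)(0.491)² = 0.28809 kg m²; centre at d = 0.0906 m, so the parallel axis theorem gives I = 0.28809 + (4.78)(0.0906)² = 0.32733 kg m².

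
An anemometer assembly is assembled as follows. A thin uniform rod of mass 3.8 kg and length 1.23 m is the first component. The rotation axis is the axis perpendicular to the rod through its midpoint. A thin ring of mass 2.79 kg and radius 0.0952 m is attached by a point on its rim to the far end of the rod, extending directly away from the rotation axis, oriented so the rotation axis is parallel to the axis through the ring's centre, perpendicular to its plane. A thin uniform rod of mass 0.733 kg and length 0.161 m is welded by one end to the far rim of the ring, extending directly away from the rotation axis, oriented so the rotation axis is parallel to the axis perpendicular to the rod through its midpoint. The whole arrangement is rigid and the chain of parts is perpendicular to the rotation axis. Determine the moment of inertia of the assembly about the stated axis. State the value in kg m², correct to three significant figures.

Thin rod: I_cm = (1/12)ML² = (1/12)(3.8)(1.23)² = 0.47908 kg m²; axis through the centre, so I = 0.47908 kg m².
Thin ring: I_cm = MR² = (2.79)(0.0952)² = 0.025286 kg m²; centre at d = 0.615 + 0.0952 = 0.7102 m, so I = I_cm + Md² gives I = 0.025286 + (2.79)(0.7102)² = 1.4325 kg m².
Thin rod: I_cm = (1/12)ML² = (1/12)(0.733)(0.161)² = 0.0015833 kg m²; centre at d = 0.615 + 0.0952 + 0.0952 + 0.0805 = 0.8859 m, so I = I_cm + Md² gives I = 0.0015833 + (0.733)(0.8859)² = 0.57686 kg m².
Total I = 0.47908 + 1.4325 + 0.57686 = 2.4885 kg m².

2.49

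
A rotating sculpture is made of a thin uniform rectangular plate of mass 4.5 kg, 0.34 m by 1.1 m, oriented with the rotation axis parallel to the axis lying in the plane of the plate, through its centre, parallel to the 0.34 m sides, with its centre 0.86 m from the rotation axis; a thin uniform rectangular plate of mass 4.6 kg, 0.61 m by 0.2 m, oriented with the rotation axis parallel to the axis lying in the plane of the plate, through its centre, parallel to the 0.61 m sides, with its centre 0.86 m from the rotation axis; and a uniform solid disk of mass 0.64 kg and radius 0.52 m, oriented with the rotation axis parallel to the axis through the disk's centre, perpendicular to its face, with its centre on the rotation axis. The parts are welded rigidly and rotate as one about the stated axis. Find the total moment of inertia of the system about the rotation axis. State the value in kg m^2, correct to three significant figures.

Rectangular plate: I_cm = (1/12)Mb² = (1/12)(4.5)(1.1)² = 0.45375 kg m^2; centre at d = 0.86 m, so I = I_cm + Md² gives I = 0.45375 + (4.5)(0.86)² = 3.782 kg m^2.
Rectangular plate: I_cm = (1/12)Mb² = (1/12)(4.6)(0.2)² = 0.015333 kg m^2; centre at d = 0.86 m, so I = I_cm + Md² gives I = 0.015333 + (4.6)(0.86)² = 3.4175 kg m^2.
Solid disk: I_cm = (1/2)MR² = (1/2)(0.64)(0.52)² = 0.086528 kg m^2; axis through the centre, so I = 0.086528 kg m^2.
Total I = 3.782 + 3.4175 + 0.086528 = 7.286 kg m^2.

7.29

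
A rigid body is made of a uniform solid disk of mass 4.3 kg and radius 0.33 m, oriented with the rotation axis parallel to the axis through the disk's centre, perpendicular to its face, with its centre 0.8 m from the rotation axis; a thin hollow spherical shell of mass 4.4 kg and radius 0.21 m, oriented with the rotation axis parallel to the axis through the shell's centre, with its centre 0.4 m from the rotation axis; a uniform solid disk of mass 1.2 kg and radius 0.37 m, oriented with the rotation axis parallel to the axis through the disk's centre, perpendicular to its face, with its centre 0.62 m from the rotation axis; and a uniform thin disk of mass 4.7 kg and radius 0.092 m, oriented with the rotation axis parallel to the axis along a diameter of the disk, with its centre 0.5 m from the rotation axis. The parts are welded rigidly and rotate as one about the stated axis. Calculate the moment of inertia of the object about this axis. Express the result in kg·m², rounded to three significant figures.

5.55

Solid disk: I_cm = (1/2)MR² = (1/2)(4.3)(0.33)² = 0.23414 kg·m²; centre at d = 0.8 m, so I = I_cm + Md² gives I = 0.23414 + (4.3)(0.8)² = 2.9861 kg·m².
Spherical shell: I_cm = (2/3)MR² = (2/3)(4.4)(0.21)² = 0.12936 kg·m²; centre at d = 0.4 m, so I = I_cm + Md² gives I = 0.12936 + (4.4)(0.4)² = 0.83336 kg·m².
Solid disk: I_cm = (1/2)MR² = (1/2)(1.2)(0.37)² = 0.08214 kg·m²; centre at d = 0.62 m, so I = I_cm + Md² gives I = 0.08214 + (1.2)(0.62)² = 0.54342 kg·m².
Thin disk: I_cm = (1/4)MR² = (1/4)(4.7)(0.092)² = 0.0099452 kg·m²; centre at d = 0.5 m, so I = I_cm + Md² gives I = 0.0099452 + (4.7)(0.5)² = 1.1849 kg·m².
Total I = 2.9861 + 0.83336 + 0.54342 + 1.1849 = 5.5479 kg·m².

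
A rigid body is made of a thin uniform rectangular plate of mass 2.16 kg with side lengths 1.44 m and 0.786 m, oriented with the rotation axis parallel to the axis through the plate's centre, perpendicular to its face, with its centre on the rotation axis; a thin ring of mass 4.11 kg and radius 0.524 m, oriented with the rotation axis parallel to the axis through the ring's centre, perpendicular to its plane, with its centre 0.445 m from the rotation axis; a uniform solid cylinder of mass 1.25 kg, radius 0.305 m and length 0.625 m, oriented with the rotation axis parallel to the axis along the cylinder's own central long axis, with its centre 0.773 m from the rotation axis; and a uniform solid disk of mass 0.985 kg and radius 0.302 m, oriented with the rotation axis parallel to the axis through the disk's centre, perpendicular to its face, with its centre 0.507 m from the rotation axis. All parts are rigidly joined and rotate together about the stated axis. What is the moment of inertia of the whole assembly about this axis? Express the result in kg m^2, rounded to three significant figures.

Rectangular plate: I_cm = (1/12)M(a²+b²) = (1/12)(2.16)[(1.44)² + (0.786)²] = 0.48445 kg m^2; axis through the centre, so I = 0.48445 kg m^2.
Thin ring: I_cm = MR² = (4.11)(0.524)² = 1.1285 kg m^2; centre at d = 0.445 m, so the parallel axis theorem gives I = 1.1285 + (4.11)(0.445)² = 1.9424 kg m^2.
Solid cylinder: I_cm = (1/2)MR² = (1/2)(1.25)(0.305)² = 0.058141 kg m^2; centre at d = 0.773 m, so the parallel axis theorem gives I = 0.058141 + (1.25)(0.773)² = 0.80505 kg m^2.
Solid disk: I_cm = (1/2)MR² = (1/2)(0.985)(0.302)² = 0.044918 kg m^2; centre at d = 0.507 m, so the parallel axis theorem gives I = 0.044918 + (0.985)(0.507)² = 0.29811 kg m^2.
Total I = 0.48445 + 1.9424 + 0.80505 + 0.29811 = 3.53 kg m^2.

3.53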